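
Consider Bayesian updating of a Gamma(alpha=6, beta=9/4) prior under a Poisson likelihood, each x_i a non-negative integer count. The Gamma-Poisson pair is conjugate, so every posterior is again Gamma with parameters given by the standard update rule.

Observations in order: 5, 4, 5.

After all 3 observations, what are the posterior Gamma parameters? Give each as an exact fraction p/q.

obs 1: x=5 → posterior Gamma(11, 13/4)
obs 2: x=4 → posterior Gamma(15, 17/4)
obs 3: x=5 → posterior Gamma(20, 21/4)

alpha=20, beta=21/4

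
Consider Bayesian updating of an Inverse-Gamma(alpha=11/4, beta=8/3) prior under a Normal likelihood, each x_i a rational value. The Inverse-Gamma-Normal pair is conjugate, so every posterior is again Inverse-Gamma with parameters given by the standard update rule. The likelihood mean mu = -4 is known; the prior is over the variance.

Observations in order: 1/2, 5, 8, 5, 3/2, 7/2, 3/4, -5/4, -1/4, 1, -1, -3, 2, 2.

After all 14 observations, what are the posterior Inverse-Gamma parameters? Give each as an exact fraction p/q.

alpha=39/4, beta=27325/96

obs 1: x=1/2 → posterior Inverse-Gamma(13/4, 307/24)
obs 2: x=5 → posterior Inverse-Gamma(15/4, 1279/24)
obs 3: x=8 → posterior Inverse-Gamma(17/4, 3007/24)
obs 4: x=5 → posterior Inverse-Gamma(19/4, 3979/24)
obs 5: x=3/2 → posterior Inverse-Gamma(21/4, 2171/12)
obs 6: x=7/2 → posterior Inverse-Gamma(23/4, 5017/24)
obs 7: x=3/4 → posterior Inverse-Gamma(25/4, 21151/96)
obs 8: x=-5/4 → posterior Inverse-Gamma(27/4, 10757/48)
obs 9: x=-1/4 → posterior Inverse-Gamma(29/4, 22189/96)
obs 10: x=1 → posterior Inverse-Gamma(31/4, 23389/96)
obs 11: x=-1 → posterior Inverse-Gamma(33/4, 23821/96)
obs 12: x=-3 → posterior Inverse-Gamma(35/4, 23869/96)
obs 13: x=2 → posterior Inverse-Gamma(37/4, 25597/96)
obs 14: x=2 → posterior Inverse-Gamma(39/4, 27325/96)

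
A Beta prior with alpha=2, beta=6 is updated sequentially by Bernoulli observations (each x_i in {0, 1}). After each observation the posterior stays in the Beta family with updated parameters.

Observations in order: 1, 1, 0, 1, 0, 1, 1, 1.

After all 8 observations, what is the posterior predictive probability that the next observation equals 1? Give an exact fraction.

obs 1: x=1 → posterior Beta(3, 6)
obs 2: x=1 → posterior Beta(4, 6)
obs 3: x=0 → posterior Beta(4, 7)
obs 4: x=1 → posterior Beta(5, 7)
obs 5: x=0 → posterior Beta(5, 8)
obs 6: x=1 → posterior Beta(6, 8)
obs 7: x=1 → posterior Beta(7, 8)
obs 8: x=1 → posterior Beta(8, 8)

1/2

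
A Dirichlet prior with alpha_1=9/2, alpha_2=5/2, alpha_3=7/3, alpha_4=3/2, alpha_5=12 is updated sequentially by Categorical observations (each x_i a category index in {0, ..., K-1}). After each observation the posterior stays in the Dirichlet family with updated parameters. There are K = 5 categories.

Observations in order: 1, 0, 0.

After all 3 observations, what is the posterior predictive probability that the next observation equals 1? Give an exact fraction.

obs 1: x=1 → posterior Dirichlet(9/2, 7/2, 7/3, 3/2, 12)
obs 2: x=0 → posterior Dirichlet(11/2, 7/2, 7/3, 3/2, 12)
obs 3: x=0 → posterior Dirichlet(13/2, 7/2, 7/3, 3/2, 12)

21/155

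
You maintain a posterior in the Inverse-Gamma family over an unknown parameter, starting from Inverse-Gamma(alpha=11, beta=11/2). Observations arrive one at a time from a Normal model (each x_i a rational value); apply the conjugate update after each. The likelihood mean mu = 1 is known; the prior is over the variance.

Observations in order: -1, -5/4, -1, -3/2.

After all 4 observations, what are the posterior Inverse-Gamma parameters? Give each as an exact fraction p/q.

obs 1: x=-1 → posterior Inverse-Gamma(23/2, 15/2)
obs 2: x=-5/4 → posterior Inverse-Gamma(12, 321/32)
obs 3: x=-1 → posterior Inverse-Gamma(25/2, 385/32)
obs 4: x=-3/2 → posterior Inverse-Gamma(13, 485/32)

alpha=13, beta=485/32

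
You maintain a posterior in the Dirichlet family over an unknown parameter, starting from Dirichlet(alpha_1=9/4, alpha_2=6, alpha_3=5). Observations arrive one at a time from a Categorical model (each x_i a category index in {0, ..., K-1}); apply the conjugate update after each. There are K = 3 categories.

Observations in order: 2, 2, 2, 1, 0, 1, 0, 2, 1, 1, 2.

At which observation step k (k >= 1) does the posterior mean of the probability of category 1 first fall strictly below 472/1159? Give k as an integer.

obs 1: x=2 → posterior Dirichlet(9/4, 6, 6)
obs 2: x=2 → posterior Dirichlet(9/4, 6, 7)
obs 3: x=2 → posterior Dirichlet(9/4, 6, 8)
obs 4: x=1 → posterior Dirichlet(9/4, 7, 8)
obs 5: x=0 → posterior Dirichlet(13/4, 7, 8)
obs 6: x=1 → posterior Dirichlet(13/4, 8, 8)
obs 7: x=0 → posterior Dirichlet(17/4, 8, 8)
obs 8: x=2 → posterior Dirichlet(17/4, 8, 9)
obs 9: x=1 → posterior Dirichlet(17/4, 9, 9)
obs 10: x=1 → posterior Dirichlet(17/4, 10, 9)
obs 11: x=2 → posterior Dirichlet(17/4, 10, 10)

k = 2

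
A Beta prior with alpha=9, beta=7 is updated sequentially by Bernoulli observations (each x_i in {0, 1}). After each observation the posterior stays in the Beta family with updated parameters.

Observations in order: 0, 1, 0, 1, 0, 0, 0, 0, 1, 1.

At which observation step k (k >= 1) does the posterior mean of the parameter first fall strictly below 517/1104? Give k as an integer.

obs 1: x=0 → posterior Beta(9, 8)
obs 2: x=1 → posterior Beta(10, 8)
obs 3: x=0 → posterior Beta(10, 9)
obs 4: x=1 → posterior Beta(11, 9)
obs 5: x=0 → posterior Beta(11, 10)
obs 6: x=0 → posterior Beta(11, 11)
obs 7: x=0 → posterior Beta(11, 12)
obs 8: x=0 → posterior Beta(11, 13)
obs 9: x=1 → posterior Beta(12, 13)
obs 10: x=1 → posterior Beta(13, 13)

k = 8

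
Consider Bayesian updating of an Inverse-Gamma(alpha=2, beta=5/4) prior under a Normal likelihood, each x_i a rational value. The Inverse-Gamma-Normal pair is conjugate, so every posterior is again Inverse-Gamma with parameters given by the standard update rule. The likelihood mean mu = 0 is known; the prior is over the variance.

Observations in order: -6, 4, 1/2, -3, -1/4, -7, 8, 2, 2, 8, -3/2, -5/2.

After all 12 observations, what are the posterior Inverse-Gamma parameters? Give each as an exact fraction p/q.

alpha=8, beta=4117/32

obs 1: x=-6 → posterior Inverse-Gamma(5/2, 77/4)
obs 2: x=4 → posterior Inverse-Gamma(3, 109/4)
obs 3: x=1/2 → posterior Inverse-Gamma(7/2, 219/8)
obs 4: x=-3 → posterior Inverse-Gamma(4, 255/8)
obs 5: x=-1/4 → posterior Inverse-Gamma(9/2, 1021/32)
obs 6: x=-7 → posterior Inverse-Gamma(5, 1805/32)
obs 7: x=8 → posterior Inverse-Gamma(11/2, 2829/32)
obs 8: x=2 → posterior Inverse-Gamma(6, 2893/32)
obs 9: x=2 → posterior Inverse-Gamma(13/2, 2957/32)
obs 10: x=8 → posterior Inverse-Gamma(7, 3981/32)
obs 11: x=-3/2 → posterior Inverse-Gamma(15/2, 4017/32)
obs 12: x=-5/2 → posterior Inverse-Gamma(8, 4117/32)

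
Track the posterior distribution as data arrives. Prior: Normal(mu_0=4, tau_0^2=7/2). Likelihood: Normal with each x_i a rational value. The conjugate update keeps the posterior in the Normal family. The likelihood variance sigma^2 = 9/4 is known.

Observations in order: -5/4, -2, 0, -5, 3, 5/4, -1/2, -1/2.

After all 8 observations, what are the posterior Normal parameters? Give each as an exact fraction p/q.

obs 1: x=-5/4 → posterior Normal(37/46, 63/46)
obs 2: x=-2 → posterior Normal(-19/74, 63/74)
obs 3: x=0 → posterior Normal(-19/102, 21/34)
obs 4: x=-5 → posterior Normal(-159/130, 63/130)
obs 5: x=3 → posterior Normal(-75/158, 63/158)
obs 6: x=5/4 → posterior Normal(-20/93, 21/62)
obs 7: x=-1/2 → posterior Normal(-27/107, 63/214)
obs 8: x=-1/2 → posterior Normal(-34/121, 63/242)

mu_0=-34/121, tau_0^2=63/242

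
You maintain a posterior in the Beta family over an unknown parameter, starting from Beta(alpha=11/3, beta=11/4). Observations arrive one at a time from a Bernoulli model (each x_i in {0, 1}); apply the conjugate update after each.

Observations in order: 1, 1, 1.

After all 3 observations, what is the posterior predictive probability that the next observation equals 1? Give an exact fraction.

obs 1: x=1 → posterior Beta(14/3, 11/4)
obs 2: x=1 → posterior Beta(17/3, 11/4)
obs 3: x=1 → posterior Beta(20/3, 11/4)

80/113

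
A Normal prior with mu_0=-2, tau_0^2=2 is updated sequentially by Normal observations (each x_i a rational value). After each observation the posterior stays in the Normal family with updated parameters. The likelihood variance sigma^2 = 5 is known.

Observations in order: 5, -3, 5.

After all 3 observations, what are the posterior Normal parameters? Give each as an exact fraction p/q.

mu_0=4/11, tau_0^2=10/11

obs 1: x=5 → posterior Normal(0, 10/7)
obs 2: x=-3 → posterior Normal(-2/3, 10/9)
obs 3: x=5 → posterior Normal(4/11, 10/11)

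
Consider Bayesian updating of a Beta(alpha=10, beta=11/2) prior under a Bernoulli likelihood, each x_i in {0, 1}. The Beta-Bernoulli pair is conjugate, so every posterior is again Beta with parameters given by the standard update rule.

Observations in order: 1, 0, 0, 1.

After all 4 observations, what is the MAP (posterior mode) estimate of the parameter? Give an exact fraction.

obs 1: x=1 → posterior Beta(11, 11/2)
obs 2: x=0 → posterior Beta(11, 13/2)
obs 3: x=0 → posterior Beta(11, 15/2)
obs 4: x=1 → posterior Beta(12, 15/2)

22/35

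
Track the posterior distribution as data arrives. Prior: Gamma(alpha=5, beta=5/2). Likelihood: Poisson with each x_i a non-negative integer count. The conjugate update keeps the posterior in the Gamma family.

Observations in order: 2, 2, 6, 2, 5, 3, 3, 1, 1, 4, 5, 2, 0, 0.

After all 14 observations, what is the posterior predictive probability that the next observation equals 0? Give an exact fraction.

181581473080868105539324314020405642935745245779180117655737633/2026701637367441248906745657885403807085822336375713348388671875

obs 1: x=2 → posterior Gamma(7, 7/2)
obs 2: x=2 → posterior Gamma(9, 9/2)
obs 3: x=6 → posterior Gamma(15, 11/2)
obs 4: x=2 → posterior Gamma(17, 13/2)
obs 5: x=5 → posterior Gamma(22, 15/2)
obs 6: x=3 → posterior Gamma(25, 17/2)
obs 7: x=3 → posterior Gamma(28, 19/2)
obs 8: x=1 → posterior Gamma(29, 21/2)
obs 9: x=1 → posterior Gamma(30, 23/2)
obs 10: x=4 → posterior Gamma(34, 25/2)
obs 11: x=5 → posterior Gamma(39, 27/2)
obs 12: x=2 → posterior Gamma(41, 29/2)
obs 13: x=0 → posterior Gamma(41, 31/2)
obs 14: x=0 → posterior Gamma(41, 33/2)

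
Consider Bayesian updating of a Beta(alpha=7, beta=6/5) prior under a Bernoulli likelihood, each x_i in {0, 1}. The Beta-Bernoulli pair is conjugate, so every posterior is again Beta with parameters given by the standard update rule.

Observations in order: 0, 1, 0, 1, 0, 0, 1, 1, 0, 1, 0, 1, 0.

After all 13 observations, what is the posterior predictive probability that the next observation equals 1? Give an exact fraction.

obs 1: x=0 → posterior Beta(7, 11/5)
obs 2: x=1 → posterior Beta(8, 11/5)
obs 3: x=0 → posterior Beta(8, 16/5)
obs 4: x=1 → posterior Beta(9, 16/5)
obs 5: x=0 → posterior Beta(9, 21/5)
obs 6: x=0 → posterior Beta(9, 26/5)
obs 7: x=1 → posterior Beta(10, 26/5)
obs 8: x=1 → posterior Beta(11, 26/5)
obs 9: x=0 → posterior Beta(11, 31/5)
obs 10: x=1 → posterior Beta(12, 31/5)
obs 11: x=0 → posterior Beta(12, 36/5)
obs 12: x=1 → posterior Beta(13, 36/5)
obs 13: x=0 → posterior Beta(13, 41/5)

65/106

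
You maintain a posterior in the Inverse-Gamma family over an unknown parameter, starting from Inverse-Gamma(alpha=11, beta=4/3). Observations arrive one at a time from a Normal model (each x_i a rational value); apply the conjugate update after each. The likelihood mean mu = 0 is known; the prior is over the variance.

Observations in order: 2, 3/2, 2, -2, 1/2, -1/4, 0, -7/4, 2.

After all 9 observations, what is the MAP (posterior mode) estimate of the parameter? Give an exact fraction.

53/72

obs 1: x=2 → posterior Inverse-Gamma(23/2, 10/3)
obs 2: x=3/2 → posterior Inverse-Gamma(12, 107/24)
obs 3: x=2 → posterior Inverse-Gamma(25/2, 155/24)
obs 4: x=-2 → posterior Inverse-Gamma(13, 203/24)
obs 5: x=1/2 → posterior Inverse-Gamma(27/2, 103/12)
obs 6: x=-1/4 → posterior Inverse-Gamma(14, 827/96)
obs 7: x=0 → posterior Inverse-Gamma(29/2, 827/96)
obs 8: x=-7/4 → posterior Inverse-Gamma(15, 487/48)
obs 9: x=2 → posterior Inverse-Gamma(31/2, 583/48)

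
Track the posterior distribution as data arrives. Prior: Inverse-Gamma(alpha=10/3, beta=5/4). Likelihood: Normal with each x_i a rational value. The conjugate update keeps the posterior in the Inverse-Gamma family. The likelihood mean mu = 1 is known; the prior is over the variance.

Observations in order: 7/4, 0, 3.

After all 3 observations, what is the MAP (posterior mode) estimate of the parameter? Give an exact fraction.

387/560

obs 1: x=7/4 → posterior Inverse-Gamma(23/6, 49/32)
obs 2: x=0 → posterior Inverse-Gamma(13/3, 65/32)
obs 3: x=3 → posterior Inverse-Gamma(29/6, 129/32)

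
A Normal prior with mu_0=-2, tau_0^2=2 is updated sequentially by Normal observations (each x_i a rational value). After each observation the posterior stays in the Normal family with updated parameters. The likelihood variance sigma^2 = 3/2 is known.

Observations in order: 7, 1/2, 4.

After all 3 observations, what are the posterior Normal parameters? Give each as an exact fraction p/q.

mu_0=8/3, tau_0^2=2/5

obs 1: x=7 → posterior Normal(22/7, 6/7)
obs 2: x=1/2 → posterior Normal(24/11, 6/11)
obs 3: x=4 → posterior Normal(8/3, 2/5)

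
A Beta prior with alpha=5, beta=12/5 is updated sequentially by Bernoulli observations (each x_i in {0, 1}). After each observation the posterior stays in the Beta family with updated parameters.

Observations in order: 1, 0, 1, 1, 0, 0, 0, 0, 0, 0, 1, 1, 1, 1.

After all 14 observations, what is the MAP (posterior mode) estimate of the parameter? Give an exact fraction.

55/97

obs 1: x=1 → posterior Beta(6, 12/5)
obs 2: x=0 → posterior Beta(6, 17/5)
obs 3: x=1 → posterior Beta(7, 17/5)
obs 4: x=1 → posterior Beta(8, 17/5)
obs 5: x=0 → posterior Beta(8, 22/5)
obs 6: x=0 → posterior Beta(8, 27/5)
obs 7: x=0 → posterior Beta(8, 32/5)
obs 8: x=0 → posterior Beta(8, 37/5)
obs 9: x=0 → posterior Beta(8, 42/5)
obs 10: x=0 → posterior Beta(8, 47/5)
obs 11: x=1 → posterior Beta(9, 47/5)
obs 12: x=1 → posterior Beta(10, 47/5)
obs 13: x=1 → posterior Beta(11, 47/5)
obs 14: x=1 → posterior Beta(12, 47/5)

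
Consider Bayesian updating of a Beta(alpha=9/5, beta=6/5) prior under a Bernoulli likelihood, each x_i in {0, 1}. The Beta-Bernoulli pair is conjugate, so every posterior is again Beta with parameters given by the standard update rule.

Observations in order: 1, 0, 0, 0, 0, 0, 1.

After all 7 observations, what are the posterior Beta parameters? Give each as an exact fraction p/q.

obs 1: x=1 → posterior Beta(14/5, 6/5)
obs 2: x=0 → posterior Beta(14/5, 11/5)
obs 3: x=0 → posterior Beta(14/5, 16/5)
obs 4: x=0 → posterior Beta(14/5, 21/5)
obs 5: x=0 → posterior Beta(14/5, 26/5)
obs 6: x=0 → posterior Beta(14/5, 31/5)
obs 7: x=1 → posterior Beta(19/5, 31/5)

alpha=19/5, beta=31/5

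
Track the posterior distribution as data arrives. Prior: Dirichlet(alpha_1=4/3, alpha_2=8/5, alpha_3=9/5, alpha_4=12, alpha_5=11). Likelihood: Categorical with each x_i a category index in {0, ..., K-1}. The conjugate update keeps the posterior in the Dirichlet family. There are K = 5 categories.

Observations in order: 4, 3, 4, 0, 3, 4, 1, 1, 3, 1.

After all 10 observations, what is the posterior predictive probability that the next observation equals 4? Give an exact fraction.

obs 1: x=4 → posterior Dirichlet(4/3, 8/5, 9/5, 12, 12)
obs 2: x=3 → posterior Dirichlet(4/3, 8/5, 9/5, 13, 12)
obs 3: x=4 → posterior Dirichlet(4/3, 8/5, 9/5, 13, 13)
obs 4: x=0 → posterior Dirichlet(7/3, 8/5, 9/5, 13, 13)
obs 5: x=3 → posterior Dirichlet(7/3, 8/5, 9/5, 14, 13)
obs 6: x=4 → posterior Dirichlet(7/3, 8/5, 9/5, 14, 14)
obs 7: x=1 → posterior Dirichlet(7/3, 13/5, 9/5, 14, 14)
obs 8: x=1 → posterior Dirichlet(7/3, 18/5, 9/5, 14, 14)
obs 9: x=3 → posterior Dirichlet(7/3, 18/5, 9/5, 15, 14)
obs 10: x=1 → posterior Dirichlet(7/3, 23/5, 9/5, 15, 14)

105/283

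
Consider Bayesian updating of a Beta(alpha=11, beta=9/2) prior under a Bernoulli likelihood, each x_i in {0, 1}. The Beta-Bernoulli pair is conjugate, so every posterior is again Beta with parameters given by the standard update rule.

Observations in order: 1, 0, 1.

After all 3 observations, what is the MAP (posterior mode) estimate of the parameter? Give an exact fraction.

8/11

obs 1: x=1 → posterior Beta(12, 9/2)
obs 2: x=0 → posterior Beta(12, 11/2)
obs 3: x=1 → posterior Beta(13, 11/2)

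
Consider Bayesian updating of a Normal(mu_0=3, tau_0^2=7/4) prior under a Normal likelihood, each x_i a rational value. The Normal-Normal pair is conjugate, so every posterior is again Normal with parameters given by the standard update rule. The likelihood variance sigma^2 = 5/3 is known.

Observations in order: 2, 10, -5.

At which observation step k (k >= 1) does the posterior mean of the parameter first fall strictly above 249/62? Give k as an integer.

k = 2

obs 1: x=2 → posterior Normal(102/41, 35/41)
obs 2: x=10 → posterior Normal(156/31, 35/62)
obs 3: x=-5 → posterior Normal(207/83, 35/83)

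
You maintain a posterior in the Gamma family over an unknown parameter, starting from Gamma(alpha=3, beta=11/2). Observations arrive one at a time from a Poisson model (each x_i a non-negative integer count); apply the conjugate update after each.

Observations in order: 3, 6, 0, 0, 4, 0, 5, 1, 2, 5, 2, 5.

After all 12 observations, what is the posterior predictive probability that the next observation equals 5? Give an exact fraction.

21959832572735882057863358323644932359457015991210937500000000/534649250915012063273309653845946926220190993810950712361813601

obs 1: x=3 → posterior Gamma(6, 13/2)
obs 2: x=6 → posterior Gamma(12, 15/2)
obs 3: x=0 → posterior Gamma(12, 17/2)
obs 4: x=0 → posterior Gamma(12, 19/2)
obs 5: x=4 → posterior Gamma(16, 21/2)
obs 6: x=0 → posterior Gamma(16, 23/2)
obs 7: x=5 → posterior Gamma(21, 25/2)
obs 8: x=1 → posterior Gamma(22, 27/2)
obs 9: x=2 → posterior Gamma(24, 29/2)
obs 10: x=5 → posterior Gamma(29, 31/2)
obs 11: x=2 → posterior Gamma(31, 33/2)
obs 12: x=5 → posterior Gamma(36, 35/2)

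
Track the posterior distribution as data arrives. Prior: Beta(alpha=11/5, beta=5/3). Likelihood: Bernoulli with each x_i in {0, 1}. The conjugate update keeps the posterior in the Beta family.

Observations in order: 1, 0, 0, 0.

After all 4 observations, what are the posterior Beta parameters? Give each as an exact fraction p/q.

alpha=16/5, beta=14/3

obs 1: x=1 → posterior Beta(16/5, 5/3)
obs 2: x=0 → posterior Beta(16/5, 8/3)
obs 3: x=0 → posterior Beta(16/5, 11/3)
obs 4: x=0 → posterior Beta(16/5, 14/3)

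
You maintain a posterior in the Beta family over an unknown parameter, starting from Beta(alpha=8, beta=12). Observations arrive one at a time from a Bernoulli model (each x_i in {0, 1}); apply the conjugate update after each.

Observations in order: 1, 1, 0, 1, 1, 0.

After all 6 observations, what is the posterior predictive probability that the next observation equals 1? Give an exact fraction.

6/13

obs 1: x=1 → posterior Beta(9, 12)
obs 2: x=1 → posterior Beta(10, 12)
obs 3: x=0 → posterior Beta(10, 13)
obs 4: x=1 → posterior Beta(11, 13)
obs 5: x=1 → posterior Beta(12, 13)
obs 6: x=0 → posterior Beta(12, 14)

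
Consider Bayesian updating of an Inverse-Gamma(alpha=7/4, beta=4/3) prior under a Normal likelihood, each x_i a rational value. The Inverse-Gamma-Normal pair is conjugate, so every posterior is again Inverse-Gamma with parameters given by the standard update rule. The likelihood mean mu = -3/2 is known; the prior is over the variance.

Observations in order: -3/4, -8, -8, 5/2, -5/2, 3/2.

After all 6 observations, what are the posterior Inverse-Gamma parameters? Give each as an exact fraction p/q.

obs 1: x=-3/4 → posterior Inverse-Gamma(9/4, 155/96)
obs 2: x=-8 → posterior Inverse-Gamma(11/4, 2183/96)
obs 3: x=-8 → posterior Inverse-Gamma(13/4, 4211/96)
obs 4: x=5/2 → posterior Inverse-Gamma(15/4, 4979/96)
obs 5: x=-5/2 → posterior Inverse-Gamma(17/4, 5027/96)
obs 6: x=3/2 → posterior Inverse-Gamma(19/4, 5459/96)

alpha=19/4, beta=5459/96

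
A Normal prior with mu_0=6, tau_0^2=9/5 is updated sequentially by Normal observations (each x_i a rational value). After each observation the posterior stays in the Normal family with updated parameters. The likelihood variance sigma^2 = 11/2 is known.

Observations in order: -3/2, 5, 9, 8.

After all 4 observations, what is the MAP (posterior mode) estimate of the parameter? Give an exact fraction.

obs 1: x=-3/2 → posterior Normal(303/73, 99/73)
obs 2: x=5 → posterior Normal(393/91, 99/91)
obs 3: x=9 → posterior Normal(555/109, 99/109)
obs 4: x=8 → posterior Normal(699/127, 99/127)

699/127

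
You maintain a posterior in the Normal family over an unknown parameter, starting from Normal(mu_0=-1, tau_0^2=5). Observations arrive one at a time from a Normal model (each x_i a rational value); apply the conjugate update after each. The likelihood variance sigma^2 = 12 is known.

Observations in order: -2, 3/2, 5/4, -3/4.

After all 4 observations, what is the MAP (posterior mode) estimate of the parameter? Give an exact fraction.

-3/8

obs 1: x=-2 → posterior Normal(-22/17, 60/17)
obs 2: x=3/2 → posterior Normal(-29/44, 30/11)
obs 3: x=5/4 → posterior Normal(-11/36, 20/9)
obs 4: x=-3/4 → posterior Normal(-3/8, 15/8)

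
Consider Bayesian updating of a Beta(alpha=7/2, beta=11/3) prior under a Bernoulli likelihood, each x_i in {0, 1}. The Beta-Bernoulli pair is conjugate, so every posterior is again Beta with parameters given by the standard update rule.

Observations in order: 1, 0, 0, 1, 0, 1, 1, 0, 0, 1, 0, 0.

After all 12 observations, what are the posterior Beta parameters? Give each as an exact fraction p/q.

alpha=17/2, beta=32/3

obs 1: x=1 → posterior Beta(9/2, 11/3)
obs 2: x=0 → posterior Beta(9/2, 14/3)
obs 3: x=0 → posterior Beta(9/2, 17/3)
obs 4: x=1 → posterior Beta(11/2, 17/3)
obs 5: x=0 → posterior Beta(11/2, 20/3)
obs 6: x=1 → posterior Beta(13/2, 20/3)
obs 7: x=1 → posterior Beta(15/2, 20/3)
obs 8: x=0 → posterior Beta(15/2, 23/3)
obs 9: x=0 → posterior Beta(15/2, 26/3)
obs 10: x=1 → posterior Beta(17/2, 26/3)
obs 11: x=0 → posterior Beta(17/2, 29/3)
obs 12: x=0 → posterior Beta(17/2, 32/3)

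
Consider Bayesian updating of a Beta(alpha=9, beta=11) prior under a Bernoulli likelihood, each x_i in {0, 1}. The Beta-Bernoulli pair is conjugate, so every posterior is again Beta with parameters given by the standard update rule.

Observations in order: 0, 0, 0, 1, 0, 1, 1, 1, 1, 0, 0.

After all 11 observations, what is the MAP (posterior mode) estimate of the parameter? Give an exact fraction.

13/29

obs 1: x=0 → posterior Beta(9, 12)
obs 2: x=0 → posterior Beta(9, 13)
obs 3: x=0 → posterior Beta(9, 14)
obs 4: x=1 → posterior Beta(10, 14)
obs 5: x=0 → posterior Beta(10, 15)
obs 6: x=1 → posterior Beta(11, 15)
obs 7: x=1 → posterior Beta(12, 15)
obs 8: x=1 → posterior Beta(13, 15)
obs 9: x=1 → posterior Beta(14, 15)
obs 10: x=0 → posterior Beta(14, 16)
obs 11: x=0 → posterior Beta(14, 17)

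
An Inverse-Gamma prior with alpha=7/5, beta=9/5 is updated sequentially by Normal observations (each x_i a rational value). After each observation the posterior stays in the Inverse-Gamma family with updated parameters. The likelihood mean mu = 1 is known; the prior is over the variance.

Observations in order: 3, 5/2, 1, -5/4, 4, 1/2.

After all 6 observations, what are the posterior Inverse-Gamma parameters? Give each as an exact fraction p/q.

obs 1: x=3 → posterior Inverse-Gamma(19/10, 19/5)
obs 2: x=5/2 → posterior Inverse-Gamma(12/5, 197/40)
obs 3: x=1 → posterior Inverse-Gamma(29/10, 197/40)
obs 4: x=-5/4 → posterior Inverse-Gamma(17/5, 1193/160)
obs 5: x=4 → posterior Inverse-Gamma(39/10, 1913/160)
obs 6: x=1/2 → posterior Inverse-Gamma(22/5, 1933/160)

alpha=22/5, beta=1933/160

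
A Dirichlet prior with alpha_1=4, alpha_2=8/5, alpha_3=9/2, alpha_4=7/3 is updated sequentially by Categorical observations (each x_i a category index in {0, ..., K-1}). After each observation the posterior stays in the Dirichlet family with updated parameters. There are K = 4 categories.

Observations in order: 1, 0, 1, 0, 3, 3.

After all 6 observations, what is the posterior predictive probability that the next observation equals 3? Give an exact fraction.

obs 1: x=1 → posterior Dirichlet(4, 13/5, 9/2, 7/3)
obs 2: x=0 → posterior Dirichlet(5, 13/5, 9/2, 7/3)
obs 3: x=1 → posterior Dirichlet(5, 18/5, 9/2, 7/3)
obs 4: x=0 → posterior Dirichlet(6, 18/5, 9/2, 7/3)
obs 5: x=3 → posterior Dirichlet(6, 18/5, 9/2, 10/3)
obs 6: x=3 → posterior Dirichlet(6, 18/5, 9/2, 13/3)

130/553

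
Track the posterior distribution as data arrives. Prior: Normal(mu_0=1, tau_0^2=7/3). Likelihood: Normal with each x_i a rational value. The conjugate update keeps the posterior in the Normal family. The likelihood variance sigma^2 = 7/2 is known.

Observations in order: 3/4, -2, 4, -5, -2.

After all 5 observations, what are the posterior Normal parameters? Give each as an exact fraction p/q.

mu_0=-11/26, tau_0^2=7/13

obs 1: x=3/4 → posterior Normal(9/10, 7/5)
obs 2: x=-2 → posterior Normal(1/14, 1)
obs 3: x=4 → posterior Normal(17/18, 7/9)
obs 4: x=-5 → posterior Normal(-3/22, 7/11)
obs 5: x=-2 → posterior Normal(-11/26, 7/13)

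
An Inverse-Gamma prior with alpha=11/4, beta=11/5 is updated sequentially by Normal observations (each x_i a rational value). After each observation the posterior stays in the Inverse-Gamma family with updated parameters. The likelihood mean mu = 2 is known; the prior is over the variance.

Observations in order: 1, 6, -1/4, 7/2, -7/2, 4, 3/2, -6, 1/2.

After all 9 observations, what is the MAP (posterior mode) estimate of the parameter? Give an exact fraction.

obs 1: x=1 → posterior Inverse-Gamma(13/4, 27/10)
obs 2: x=6 → posterior Inverse-Gamma(15/4, 107/10)
obs 3: x=-1/4 → posterior Inverse-Gamma(17/4, 2117/160)
obs 4: x=7/2 → posterior Inverse-Gamma(19/4, 2297/160)
obs 5: x=-7/2 → posterior Inverse-Gamma(21/4, 4717/160)
obs 6: x=4 → posterior Inverse-Gamma(23/4, 5037/160)
obs 7: x=3/2 → posterior Inverse-Gamma(25/4, 5057/160)
obs 8: x=-6 → posterior Inverse-Gamma(27/4, 10177/160)
obs 9: x=1/2 → posterior Inverse-Gamma(29/4, 10357/160)

10357/1320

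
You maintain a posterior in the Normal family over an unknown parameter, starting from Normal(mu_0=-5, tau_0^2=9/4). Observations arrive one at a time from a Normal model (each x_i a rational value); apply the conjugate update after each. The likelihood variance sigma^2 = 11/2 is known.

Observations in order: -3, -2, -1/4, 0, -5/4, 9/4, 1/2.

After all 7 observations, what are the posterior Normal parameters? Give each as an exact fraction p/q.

mu_0=-115/68, tau_0^2=99/170

obs 1: x=-3 → posterior Normal(-137/31, 99/62)
obs 2: x=-2 → posterior Normal(-31/8, 99/80)
obs 3: x=-1/4 → posterior Normal(-629/196, 99/98)
obs 4: x=0 → posterior Normal(-629/232, 99/116)
obs 5: x=-5/4 → posterior Normal(-337/134, 99/134)
obs 6: x=9/4 → posterior Normal(-593/304, 99/152)
obs 7: x=1/2 → posterior Normal(-115/68, 99/170)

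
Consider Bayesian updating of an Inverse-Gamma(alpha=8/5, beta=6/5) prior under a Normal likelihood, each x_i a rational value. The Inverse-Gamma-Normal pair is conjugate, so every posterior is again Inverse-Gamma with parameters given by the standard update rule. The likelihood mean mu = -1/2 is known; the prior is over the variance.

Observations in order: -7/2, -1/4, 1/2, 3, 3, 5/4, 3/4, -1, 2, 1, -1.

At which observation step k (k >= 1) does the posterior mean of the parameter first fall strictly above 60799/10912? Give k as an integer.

k = 5

obs 1: x=-7/2 → posterior Inverse-Gamma(21/10, 57/10)
obs 2: x=-1/4 → posterior Inverse-Gamma(13/5, 917/160)
obs 3: x=1/2 → posterior Inverse-Gamma(31/10, 997/160)
obs 4: x=3 → posterior Inverse-Gamma(18/5, 1977/160)
obs 5: x=3 → posterior Inverse-Gamma(41/10, 2957/160)
obs 6: x=5/4 → posterior Inverse-Gamma(23/5, 1601/80)
obs 7: x=3/4 → posterior Inverse-Gamma(51/10, 3327/160)
obs 8: x=-1 → posterior Inverse-Gamma(28/5, 3347/160)
obs 9: x=2 → posterior Inverse-Gamma(61/10, 3847/160)
obs 10: x=1 → posterior Inverse-Gamma(33/5, 4027/160)
obs 11: x=-1 → posterior Inverse-Gamma(71/10, 4047/160)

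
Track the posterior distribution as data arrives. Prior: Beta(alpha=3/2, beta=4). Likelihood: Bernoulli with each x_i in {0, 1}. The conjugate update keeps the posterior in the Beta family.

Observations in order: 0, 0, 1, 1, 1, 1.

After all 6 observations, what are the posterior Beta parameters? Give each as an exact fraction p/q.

obs 1: x=0 → posterior Beta(3/2, 5)
obs 2: x=0 → posterior Beta(3/2, 6)
obs 3: x=1 → posterior Beta(5/2, 6)
obs 4: x=1 → posterior Beta(7/2, 6)
obs 5: x=1 → posterior Beta(9/2, 6)
obs 6: x=1 → posterior Beta(11/2, 6)

alpha=11/2, beta=6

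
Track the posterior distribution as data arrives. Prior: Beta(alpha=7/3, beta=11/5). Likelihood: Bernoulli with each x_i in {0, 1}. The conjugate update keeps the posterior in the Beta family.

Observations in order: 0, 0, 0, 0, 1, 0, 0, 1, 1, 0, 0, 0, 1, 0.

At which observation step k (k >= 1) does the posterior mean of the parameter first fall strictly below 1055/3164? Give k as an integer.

k = 3

obs 1: x=0 → posterior Beta(7/3, 16/5)
obs 2: x=0 → posterior Beta(7/3, 21/5)
obs 3: x=0 → posterior Beta(7/3, 26/5)
obs 4: x=0 → posterior Beta(7/3, 31/5)
obs 5: x=1 → posterior Beta(10/3, 31/5)
obs 6: x=0 → posterior Beta(10/3, 36/5)
obs 7: x=0 → posterior Beta(10/3, 41/5)
obs 8: x=1 → posterior Beta(13/3, 41/5)
obs 9: x=1 → posterior Beta(16/3, 41/5)
obs 10: x=0 → posterior Beta(16/3, 46/5)
obs 11: x=0 → posterior Beta(16/3, 51/5)
obs 12: x=0 → posterior Beta(16/3, 56/5)
obs 13: x=1 → posterior Beta(19/3, 56/5)
obs 14: x=0 → posterior Beta(19/3, 61/5)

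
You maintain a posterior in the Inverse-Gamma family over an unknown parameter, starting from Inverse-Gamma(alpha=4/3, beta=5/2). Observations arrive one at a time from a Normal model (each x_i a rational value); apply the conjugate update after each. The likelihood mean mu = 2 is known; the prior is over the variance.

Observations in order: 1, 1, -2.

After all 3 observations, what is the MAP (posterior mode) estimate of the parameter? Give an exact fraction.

3

obs 1: x=1 → posterior Inverse-Gamma(11/6, 3)
obs 2: x=1 → posterior Inverse-Gamma(7/3, 7/2)
obs 3: x=-2 → posterior Inverse-Gamma(17/6, 23/2)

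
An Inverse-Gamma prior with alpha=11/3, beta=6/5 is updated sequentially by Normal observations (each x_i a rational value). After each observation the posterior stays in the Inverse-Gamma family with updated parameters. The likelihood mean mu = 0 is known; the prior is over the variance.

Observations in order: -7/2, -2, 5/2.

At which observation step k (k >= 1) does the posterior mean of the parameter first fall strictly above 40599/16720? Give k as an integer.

k = 2

obs 1: x=-7/2 → posterior Inverse-Gamma(25/6, 293/40)
obs 2: x=-2 → posterior Inverse-Gamma(14/3, 373/40)
obs 3: x=5/2 → posterior Inverse-Gamma(31/6, 249/20)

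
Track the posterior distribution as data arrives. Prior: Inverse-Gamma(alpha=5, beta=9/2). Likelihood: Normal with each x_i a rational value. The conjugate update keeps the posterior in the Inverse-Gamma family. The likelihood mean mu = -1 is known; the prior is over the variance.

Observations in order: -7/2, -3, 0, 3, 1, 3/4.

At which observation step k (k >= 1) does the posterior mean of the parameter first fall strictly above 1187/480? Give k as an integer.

k = 4

obs 1: x=-7/2 → posterior Inverse-Gamma(11/2, 61/8)
obs 2: x=-3 → posterior Inverse-Gamma(6, 77/8)
obs 3: x=0 → posterior Inverse-Gamma(13/2, 81/8)
obs 4: x=3 → posterior Inverse-Gamma(7, 145/8)
obs 5: x=1 → posterior Inverse-Gamma(15/2, 161/8)
obs 6: x=3/4 → posterior Inverse-Gamma(8, 693/32)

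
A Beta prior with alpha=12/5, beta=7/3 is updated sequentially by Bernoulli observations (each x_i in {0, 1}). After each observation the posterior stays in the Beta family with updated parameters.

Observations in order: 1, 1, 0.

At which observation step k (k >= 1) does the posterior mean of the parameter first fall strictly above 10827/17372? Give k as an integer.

obs 1: x=1 → posterior Beta(17/5, 7/3)
obs 2: x=1 → posterior Beta(22/5, 7/3)
obs 3: x=0 → posterior Beta(22/5, 10/3)

k = 2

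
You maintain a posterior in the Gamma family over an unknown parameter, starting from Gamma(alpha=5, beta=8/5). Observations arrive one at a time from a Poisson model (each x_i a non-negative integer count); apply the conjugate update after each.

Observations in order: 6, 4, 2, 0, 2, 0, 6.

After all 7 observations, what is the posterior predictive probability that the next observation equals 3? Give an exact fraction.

2789361250751645293482970109888257565799246875/13198121955249694163289904764910533205592899584

obs 1: x=6 → posterior Gamma(11, 13/5)
obs 2: x=4 → posterior Gamma(15, 18/5)
obs 3: x=2 → posterior Gamma(17, 23/5)
obs 4: x=0 → posterior Gamma(17, 28/5)
obs 5: x=2 → posterior Gamma(19, 33/5)
obs 6: x=0 → posterior Gamma(19, 38/5)
obs 7: x=6 → posterior Gamma(25, 43/5)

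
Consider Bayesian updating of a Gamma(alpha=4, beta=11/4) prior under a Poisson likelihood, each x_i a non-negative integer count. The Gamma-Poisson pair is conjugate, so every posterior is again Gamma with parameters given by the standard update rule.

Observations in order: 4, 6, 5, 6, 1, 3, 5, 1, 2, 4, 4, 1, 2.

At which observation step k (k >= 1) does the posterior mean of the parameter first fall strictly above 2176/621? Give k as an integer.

obs 1: x=4 → posterior Gamma(8, 15/4)
obs 2: x=6 → posterior Gamma(14, 19/4)
obs 3: x=5 → posterior Gamma(19, 23/4)
obs 4: x=6 → posterior Gamma(25, 27/4)
obs 5: x=1 → posterior Gamma(26, 31/4)
obs 6: x=3 → posterior Gamma(29, 35/4)
obs 7: x=5 → posterior Gamma(34, 39/4)
obs 8: x=1 → posterior Gamma(35, 43/4)
obs 9: x=2 → posterior Gamma(37, 47/4)
obs 10: x=4 → posterior Gamma(41, 51/4)
obs 11: x=4 → posterior Gamma(45, 55/4)
obs 12: x=1 → posterior Gamma(46, 59/4)
obs 13: x=2 → posterior Gamma(48, 63/4)

k = 4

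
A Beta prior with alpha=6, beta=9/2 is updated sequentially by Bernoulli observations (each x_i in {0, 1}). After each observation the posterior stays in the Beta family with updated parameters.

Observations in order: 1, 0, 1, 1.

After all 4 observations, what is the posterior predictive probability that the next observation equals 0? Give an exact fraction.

obs 1: x=1 → posterior Beta(7, 9/2)
obs 2: x=0 → posterior Beta(7, 11/2)
obs 3: x=1 → posterior Beta(8, 11/2)
obs 4: x=1 → posterior Beta(9, 11/2)

11/29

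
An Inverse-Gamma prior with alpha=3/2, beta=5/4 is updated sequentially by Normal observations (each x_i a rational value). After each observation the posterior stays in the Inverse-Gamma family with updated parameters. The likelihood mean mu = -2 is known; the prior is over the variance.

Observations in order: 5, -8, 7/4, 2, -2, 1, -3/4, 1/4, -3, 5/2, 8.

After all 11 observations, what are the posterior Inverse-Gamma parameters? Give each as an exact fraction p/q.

obs 1: x=5 → posterior Inverse-Gamma(2, 103/4)
obs 2: x=-8 → posterior Inverse-Gamma(5/2, 175/4)
obs 3: x=7/4 → posterior Inverse-Gamma(3, 1625/32)
obs 4: x=2 → posterior Inverse-Gamma(7/2, 1881/32)
obs 5: x=-2 → posterior Inverse-Gamma(4, 1881/32)
obs 6: x=1 → posterior Inverse-Gamma(9/2, 2025/32)
obs 7: x=-3/4 → posterior Inverse-Gamma(5, 1025/16)
obs 8: x=1/4 → posterior Inverse-Gamma(11/2, 2131/32)
obs 9: x=-3 → posterior Inverse-Gamma(6, 2147/32)
obs 10: x=5/2 → posterior Inverse-Gamma(13/2, 2471/32)
obs 11: x=8 → posterior Inverse-Gamma(7, 4071/32)

alpha=7, beta=4071/32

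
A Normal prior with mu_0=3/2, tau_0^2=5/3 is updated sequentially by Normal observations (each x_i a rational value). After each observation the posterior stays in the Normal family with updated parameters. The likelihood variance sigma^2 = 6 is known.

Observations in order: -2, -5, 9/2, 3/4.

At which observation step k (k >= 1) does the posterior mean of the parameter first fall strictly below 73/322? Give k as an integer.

obs 1: x=-2 → posterior Normal(17/23, 30/23)
obs 2: x=-5 → posterior Normal(-2/7, 15/14)
obs 3: x=9/2 → posterior Normal(29/66, 10/11)
obs 4: x=3/4 → posterior Normal(73/152, 15/19)

k = 2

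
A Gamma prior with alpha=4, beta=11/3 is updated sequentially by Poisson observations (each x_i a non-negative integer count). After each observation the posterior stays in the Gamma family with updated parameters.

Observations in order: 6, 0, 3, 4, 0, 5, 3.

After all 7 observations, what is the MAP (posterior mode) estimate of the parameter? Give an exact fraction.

obs 1: x=6 → posterior Gamma(10, 14/3)
obs 2: x=0 → posterior Gamma(10, 17/3)
obs 3: x=3 → posterior Gamma(13, 20/3)
obs 4: x=4 → posterior Gamma(17, 23/3)
obs 5: x=0 → posterior Gamma(17, 26/3)
obs 6: x=5 → posterior Gamma(22, 29/3)
obs 7: x=3 → posterior Gamma(25, 32/3)

9/4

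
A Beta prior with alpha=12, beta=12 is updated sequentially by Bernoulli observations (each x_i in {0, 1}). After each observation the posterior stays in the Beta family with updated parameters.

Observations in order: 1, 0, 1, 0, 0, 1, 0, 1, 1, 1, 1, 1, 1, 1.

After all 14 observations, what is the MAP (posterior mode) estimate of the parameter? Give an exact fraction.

obs 1: x=1 → posterior Beta(13, 12)
obs 2: x=0 → posterior Beta(13, 13)
obs 3: x=1 → posterior Beta(14, 13)
obs 4: x=0 → posterior Beta(14, 14)
obs 5: x=0 → posterior Beta(14, 15)
obs 6: x=1 → posterior Beta(15, 15)
obs 7: x=0 → posterior Beta(15, 16)
obs 8: x=1 → posterior Beta(16, 16)
obs 9: x=1 → posterior Beta(17, 16)
obs 10: x=1 → posterior Beta(18, 16)
obs 11: x=1 → posterior Beta(19, 16)
obs 12: x=1 → posterior Beta(20, 16)
obs 13: x=1 → posterior Beta(21, 16)
obs 14: x=1 → posterior Beta(22, 16)

7/12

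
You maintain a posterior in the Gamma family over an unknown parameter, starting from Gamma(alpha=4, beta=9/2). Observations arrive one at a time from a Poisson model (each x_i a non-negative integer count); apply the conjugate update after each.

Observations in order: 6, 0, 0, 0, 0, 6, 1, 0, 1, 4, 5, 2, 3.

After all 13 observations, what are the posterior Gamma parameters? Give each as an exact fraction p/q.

obs 1: x=6 → posterior Gamma(10, 11/2)
obs 2: x=0 → posterior Gamma(10, 13/2)
obs 3: x=0 → posterior Gamma(10, 15/2)
obs 4: x=0 → posterior Gamma(10, 17/2)
obs 5: x=0 → posterior Gamma(10, 19/2)
obs 6: x=6 → posterior Gamma(16, 21/2)
obs 7: x=1 → posterior Gamma(17, 23/2)
obs 8: x=0 → posterior Gamma(17, 25/2)
obs 9: x=1 → posterior Gamma(18, 27/2)
obs 10: x=4 → posterior Gamma(22, 29/2)
obs 11: x=5 → posterior Gamma(27, 31/2)
obs 12: x=2 → posterior Gamma(29, 33/2)
obs 13: x=3 → posterior Gamma(32, 35/2)

alpha=32, beta=35/2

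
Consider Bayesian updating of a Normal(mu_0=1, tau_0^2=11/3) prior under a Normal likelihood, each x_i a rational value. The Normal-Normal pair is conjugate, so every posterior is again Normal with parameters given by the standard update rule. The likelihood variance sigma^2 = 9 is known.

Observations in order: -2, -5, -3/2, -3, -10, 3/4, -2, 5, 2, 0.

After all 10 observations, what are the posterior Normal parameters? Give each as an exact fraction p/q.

obs 1: x=-2 → posterior Normal(5/38, 99/38)
obs 2: x=-5 → posterior Normal(-50/49, 99/49)
obs 3: x=-3/2 → posterior Normal(-133/120, 33/20)
obs 4: x=-3 → posterior Normal(-199/142, 99/71)
obs 5: x=-10 → posterior Normal(-419/164, 99/82)
obs 6: x=3/4 → posterior Normal(-805/372, 33/31)
obs 7: x=-2 → posterior Normal(-893/416, 99/104)
obs 8: x=5 → posterior Normal(-673/460, 99/115)
obs 9: x=2 → posterior Normal(-65/56, 11/14)
obs 10: x=0 → posterior Normal(-585/548, 99/137)

mu_0=-585/548, tau_0^2=99/137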